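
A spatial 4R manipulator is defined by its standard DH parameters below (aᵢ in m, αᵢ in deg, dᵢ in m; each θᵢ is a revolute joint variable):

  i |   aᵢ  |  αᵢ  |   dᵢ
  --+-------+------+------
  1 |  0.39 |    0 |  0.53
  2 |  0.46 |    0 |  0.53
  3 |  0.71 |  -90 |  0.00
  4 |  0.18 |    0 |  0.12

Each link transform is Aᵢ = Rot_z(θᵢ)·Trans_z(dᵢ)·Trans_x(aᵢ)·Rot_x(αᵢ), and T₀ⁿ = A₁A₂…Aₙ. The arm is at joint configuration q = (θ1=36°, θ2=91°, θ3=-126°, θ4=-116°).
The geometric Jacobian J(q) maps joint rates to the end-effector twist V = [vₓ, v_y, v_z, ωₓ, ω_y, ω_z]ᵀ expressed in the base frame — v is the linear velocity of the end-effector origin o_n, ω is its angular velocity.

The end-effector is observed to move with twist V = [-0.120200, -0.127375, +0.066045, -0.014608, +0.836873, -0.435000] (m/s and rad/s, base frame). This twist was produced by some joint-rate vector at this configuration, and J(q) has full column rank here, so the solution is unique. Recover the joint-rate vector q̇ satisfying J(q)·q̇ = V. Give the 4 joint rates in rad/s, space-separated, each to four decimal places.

o_n = [0.6676, 0.7276, 1.2218]
J₁: ẑ×o_n = [-0.7276, 0.6676, 0.0000], ω = ẑ
J2: z=[0.0000, 0.0000, 1.0000] o=[0.3155, 0.2292, 0.5300] → [-0.4984, 0.3521, 0.0000, 0.0000, 0.0000, 1.0000]
J3: z=[0.0000, 0.0000, 1.0000] o=[0.0387, 0.5966, 1.0600] → [-0.1310, 0.6289, 0.0000, 0.0000, 0.0000, 1.0000]
J4: z=[-0.0175, 0.9998, 0.0000] o=[0.7486, 0.6090, 1.0600] → [0.1618, 0.0028, 0.0789, -0.0175, 0.9998, 0.0000]
q̇ = J⁺·V = [0.7770, -0.4110, -0.8010, 0.8370]

0.7770 -0.4110 -0.8010 0.8370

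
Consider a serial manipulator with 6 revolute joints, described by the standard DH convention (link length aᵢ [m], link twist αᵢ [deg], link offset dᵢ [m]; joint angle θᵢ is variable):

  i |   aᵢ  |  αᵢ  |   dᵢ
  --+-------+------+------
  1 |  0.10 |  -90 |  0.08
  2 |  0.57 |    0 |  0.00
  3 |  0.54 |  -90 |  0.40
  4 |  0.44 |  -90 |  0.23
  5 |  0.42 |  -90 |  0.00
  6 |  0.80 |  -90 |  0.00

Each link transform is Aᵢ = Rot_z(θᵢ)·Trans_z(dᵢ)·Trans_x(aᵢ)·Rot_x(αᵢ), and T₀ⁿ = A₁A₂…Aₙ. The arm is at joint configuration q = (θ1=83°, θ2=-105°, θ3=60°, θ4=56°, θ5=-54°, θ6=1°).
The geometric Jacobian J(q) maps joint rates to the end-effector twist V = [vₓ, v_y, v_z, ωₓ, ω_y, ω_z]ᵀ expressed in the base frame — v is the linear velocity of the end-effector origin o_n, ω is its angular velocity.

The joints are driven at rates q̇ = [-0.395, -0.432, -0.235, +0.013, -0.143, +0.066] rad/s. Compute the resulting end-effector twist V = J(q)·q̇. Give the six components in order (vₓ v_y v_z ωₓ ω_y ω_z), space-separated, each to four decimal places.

o_n = [0.7497, 1.5809, 0.6176]
J₁: ẑ×o_n = [-1.5809, 0.7497, 0.0000], ω = ẑ
J2: z=[-0.9925, 0.1219, 0.0000] o=[0.0122, 0.0993, 0.0800] → [0.0655, 0.5336, -1.5605, -0.9925, 0.1219, 0.0000]
J3: z=[-0.9925, 0.1219, 0.0000] o=[-0.0058, -0.0472, 0.6306] → [-0.0016, -0.0129, -1.7080, -0.9925, 0.1219, 0.0000]
J4: z=[0.0862, 0.7018, -0.7071] o=[-0.3563, 0.3806, 1.0124] → [0.5717, -0.7480, -0.6727, 0.0862, 0.7018, -0.7071]
J5: z=[0.4836, -0.6500, -0.5862] o=[0.0468, 0.6702, 1.0238] → [0.7978, -0.2156, 0.8972, 0.4836, -0.6500, -0.5862]
J6: z=[0.6540, -0.1768, 0.7355] o=[0.2911, 0.9806, 0.8811] → [-0.3949, 0.5096, 0.4736, 0.6540, -0.1768, 0.7355]
V = J·q̇ = [0.4638, -0.4689, 0.9697, 0.6372, 0.0091, -0.2718]

0.4638 -0.4689 0.9697 0.6372 0.0091 -0.2718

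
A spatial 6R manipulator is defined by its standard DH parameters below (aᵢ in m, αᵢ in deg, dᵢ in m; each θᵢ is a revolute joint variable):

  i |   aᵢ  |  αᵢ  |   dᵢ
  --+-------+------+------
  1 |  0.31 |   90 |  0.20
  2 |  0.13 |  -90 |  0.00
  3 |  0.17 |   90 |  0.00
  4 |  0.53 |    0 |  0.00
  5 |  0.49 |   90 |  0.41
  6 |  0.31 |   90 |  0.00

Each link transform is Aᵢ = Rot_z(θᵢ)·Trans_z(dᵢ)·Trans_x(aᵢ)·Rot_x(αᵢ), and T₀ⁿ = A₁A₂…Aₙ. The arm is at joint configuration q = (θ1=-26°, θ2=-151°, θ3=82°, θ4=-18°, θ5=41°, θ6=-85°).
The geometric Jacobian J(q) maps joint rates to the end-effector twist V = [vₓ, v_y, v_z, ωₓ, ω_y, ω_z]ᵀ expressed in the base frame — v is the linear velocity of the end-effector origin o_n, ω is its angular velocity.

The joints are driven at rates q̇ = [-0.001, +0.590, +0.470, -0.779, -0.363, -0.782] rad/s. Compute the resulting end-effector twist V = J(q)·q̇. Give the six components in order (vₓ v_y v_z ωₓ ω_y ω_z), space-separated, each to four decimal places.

o_n = [0.4816, 1.0165, -0.0226]
J₁: ẑ×o_n = [-1.0165, 0.4816, 0.0000], ω = ẑ
J2: z=[-0.4384, -0.8988, 0.0000] o=[0.2786, -0.1359, 0.2000] → [0.2001, -0.0976, -0.3228, -0.4384, -0.8988, 0.0000]
J3: z=[0.4357, -0.2125, -0.8746] o=[0.1764, -0.0861, 0.1370] → [0.9982, -0.1973, 0.5453, 0.4357, -0.2125, -0.8746]
J4: z=[-0.8395, 0.2546, -0.4801] o=[0.2316, 0.0743, 0.1255] → [0.4146, -0.2443, -0.8545, -0.8395, 0.2546, -0.4801]
J5: z=[-0.8395, 0.2546, -0.4801] o=[0.3239, 0.5847, 0.2347] → [0.1418, -0.2917, -0.4026, -0.8395, 0.2546, -0.4801]
J6: z=[-0.2742, 0.5643, 0.7787] o=[0.2096, 1.0739, -0.1600] → [0.1222, 0.2494, -0.1377, -0.2742, 0.5643, 0.7787]
V = J·q̇ = [0.1182, -0.0496, 0.9853, 1.1193, -1.3622, -0.4728]

0.1182 -0.0496 0.9853 1.1193 -1.3622 -0.4728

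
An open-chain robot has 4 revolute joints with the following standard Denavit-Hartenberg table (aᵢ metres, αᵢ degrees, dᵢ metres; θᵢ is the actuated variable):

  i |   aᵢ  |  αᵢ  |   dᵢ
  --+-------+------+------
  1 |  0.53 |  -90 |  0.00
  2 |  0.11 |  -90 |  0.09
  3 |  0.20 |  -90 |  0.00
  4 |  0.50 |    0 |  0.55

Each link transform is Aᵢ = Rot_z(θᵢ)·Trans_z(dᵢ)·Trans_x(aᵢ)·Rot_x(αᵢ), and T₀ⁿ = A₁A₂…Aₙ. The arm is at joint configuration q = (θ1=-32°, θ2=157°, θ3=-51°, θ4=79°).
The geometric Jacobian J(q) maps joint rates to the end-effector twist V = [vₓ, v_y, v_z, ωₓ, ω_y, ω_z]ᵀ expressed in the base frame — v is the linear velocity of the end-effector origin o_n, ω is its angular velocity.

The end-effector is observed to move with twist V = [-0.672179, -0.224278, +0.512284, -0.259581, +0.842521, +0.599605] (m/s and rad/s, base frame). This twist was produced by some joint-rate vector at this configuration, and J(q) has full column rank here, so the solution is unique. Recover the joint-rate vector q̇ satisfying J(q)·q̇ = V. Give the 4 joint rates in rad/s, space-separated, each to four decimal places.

0.3220 0.9860 0.5160 0.6500

o_n = [0.0334, -0.0522, -0.7344]
J₁: ẑ×o_n = [0.0522, 0.0334, -0.0000], ω = ẑ
J2: z=[0.5299, 0.8480, 0.0000] o=[0.4495, -0.2809, 0.0000] → [-0.6228, 0.3892, 0.4741, 0.5299, 0.8480, 0.0000]
J3: z=[-0.3314, 0.2071, 0.9205] o=[0.4113, -0.1509, -0.0430] → [-0.2340, -0.5770, 0.0455, -0.3314, 0.2071, 0.9205]
J4: z=[-0.9402, -0.1546, -0.3037] o=[0.3954, 0.0423, -0.0922] → [0.0706, -0.4939, 0.0329, -0.9402, -0.1546, -0.3037]
q̇ = J⁺·V = [0.3220, 0.9860, 0.5160, 0.6500]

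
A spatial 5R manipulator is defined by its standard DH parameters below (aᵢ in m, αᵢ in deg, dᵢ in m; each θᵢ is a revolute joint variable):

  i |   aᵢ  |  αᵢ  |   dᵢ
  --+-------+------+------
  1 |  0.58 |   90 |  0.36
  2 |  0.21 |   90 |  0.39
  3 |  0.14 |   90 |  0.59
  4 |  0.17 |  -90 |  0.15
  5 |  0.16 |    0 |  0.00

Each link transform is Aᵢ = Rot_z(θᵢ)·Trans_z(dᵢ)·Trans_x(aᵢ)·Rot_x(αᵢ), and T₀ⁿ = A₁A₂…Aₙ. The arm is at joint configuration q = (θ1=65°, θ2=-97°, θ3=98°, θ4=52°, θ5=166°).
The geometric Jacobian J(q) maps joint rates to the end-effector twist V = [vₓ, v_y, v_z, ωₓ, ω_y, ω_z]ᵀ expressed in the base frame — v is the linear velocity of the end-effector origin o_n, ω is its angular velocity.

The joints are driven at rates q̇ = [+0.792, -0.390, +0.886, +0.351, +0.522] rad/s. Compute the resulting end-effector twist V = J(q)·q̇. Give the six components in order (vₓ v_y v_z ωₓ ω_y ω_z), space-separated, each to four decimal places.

o_n = [0.4786, -0.2824, 0.1361]
J₁: ẑ×o_n = [0.2824, 0.4786, -0.0000], ω = ẑ
J2: z=[0.9063, -0.4226, 0.0000] o=[0.2451, 0.5257, 0.3600] → [0.0946, 0.2029, -0.6336, 0.9063, -0.4226, 0.0000]
J3: z=[-0.4195, -0.8996, 0.1219] o=[0.5878, 0.3376, 0.1516] → [0.0895, -0.0198, 0.1619, -0.4195, -0.8996, 0.1219]
J4: z=[0.0751, -0.1682, -0.9829] o=[0.4669, -0.2495, 0.2428] → [-0.0143, -0.0035, -0.0005, 0.0751, -0.1682, -0.9829]
J5: z=[-0.9711, -0.2361, -0.0338] o=[0.5167, -0.4375, 0.1262] → [0.0029, 0.0109, -0.1596, -0.9711, -0.2361, -0.0338]
V = J·q̇ = [0.2625, 0.2869, 0.3071, -1.2057, -0.8145, 0.5373]

0.2625 0.2869 0.3071 -1.2057 -0.8145 0.5373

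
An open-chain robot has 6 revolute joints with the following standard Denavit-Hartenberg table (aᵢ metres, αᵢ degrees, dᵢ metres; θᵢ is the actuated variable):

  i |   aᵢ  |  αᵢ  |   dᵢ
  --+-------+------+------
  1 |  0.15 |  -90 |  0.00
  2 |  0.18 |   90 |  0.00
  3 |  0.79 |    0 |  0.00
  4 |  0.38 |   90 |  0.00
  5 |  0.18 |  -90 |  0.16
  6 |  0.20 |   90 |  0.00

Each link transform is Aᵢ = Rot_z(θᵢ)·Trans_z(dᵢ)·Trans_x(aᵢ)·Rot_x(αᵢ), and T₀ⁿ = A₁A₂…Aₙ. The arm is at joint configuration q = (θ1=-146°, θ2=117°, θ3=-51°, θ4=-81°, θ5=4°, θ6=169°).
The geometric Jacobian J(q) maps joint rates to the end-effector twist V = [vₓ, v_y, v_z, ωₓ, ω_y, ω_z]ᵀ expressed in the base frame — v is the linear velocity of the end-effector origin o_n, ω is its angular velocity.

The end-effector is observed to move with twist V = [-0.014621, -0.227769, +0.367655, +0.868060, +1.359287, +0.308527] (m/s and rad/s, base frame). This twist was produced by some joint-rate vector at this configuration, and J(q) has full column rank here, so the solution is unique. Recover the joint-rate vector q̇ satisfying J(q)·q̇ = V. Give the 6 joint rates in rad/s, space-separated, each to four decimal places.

-0.3080 -0.5070 -0.4590 -0.8820 -0.1810 -0.2580

o_n = [-0.4432, 0.6693, -0.3053]
J₁: ẑ×o_n = [-0.6693, -0.4432, 0.0000], ω = ẑ
J2: z=[0.5592, -0.8290, 0.0000] o=[-0.1244, -0.0839, 0.0000] → [0.2531, 0.1707, 0.1568, 0.5592, -0.8290, 0.0000]
J3: z=[-0.7387, -0.4982, -0.4540] o=[-0.0566, -0.0382, -0.1604] → [0.3934, 0.0684, -0.7152, -0.7387, -0.4982, -0.4540]
J4: z=[-0.7387, -0.4982, -0.4540] o=[-0.2128, 0.5970, -0.6034] → [-0.1157, 0.3248, -0.1682, -0.7387, -0.4982, -0.4540]
J5: z=[0.0945, -0.7434, 0.6621] o=[-0.4664, 0.7666, -0.3768] → [0.0113, 0.0086, 0.0081, 0.0945, -0.7434, 0.6621]
J6: z=[-0.6903, -0.5282, -0.4945] o=[-0.5804, 0.7215, -0.1695] → [0.0459, -0.1616, 0.1085, -0.6903, -0.5282, -0.4945]
q̇ = J⁺·V = [-0.3080, -0.5070, -0.4590, -0.8820, -0.1810, -0.2580]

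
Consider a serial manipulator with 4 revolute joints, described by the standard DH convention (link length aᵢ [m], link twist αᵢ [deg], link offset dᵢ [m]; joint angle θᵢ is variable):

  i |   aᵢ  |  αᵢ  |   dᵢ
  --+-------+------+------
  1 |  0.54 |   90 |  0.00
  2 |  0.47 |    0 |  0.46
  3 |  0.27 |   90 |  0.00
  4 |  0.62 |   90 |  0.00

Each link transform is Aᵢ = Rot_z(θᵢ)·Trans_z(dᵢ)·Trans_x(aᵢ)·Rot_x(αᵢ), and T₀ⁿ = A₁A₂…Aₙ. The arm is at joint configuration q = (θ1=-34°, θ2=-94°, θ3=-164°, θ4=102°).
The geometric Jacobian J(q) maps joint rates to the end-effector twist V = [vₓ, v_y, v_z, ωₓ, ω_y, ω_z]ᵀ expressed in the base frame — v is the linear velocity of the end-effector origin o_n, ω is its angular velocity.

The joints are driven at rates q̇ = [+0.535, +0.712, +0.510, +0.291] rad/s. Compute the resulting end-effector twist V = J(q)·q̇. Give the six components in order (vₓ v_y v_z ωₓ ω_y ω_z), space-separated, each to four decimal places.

0.8043 -0.1889 -0.2318 -0.4474 -1.1723 0.5955

o_n = [-0.2002, -1.1514, -0.3308]
J₁: ẑ×o_n = [1.1514, -0.2002, 0.0000], ω = ẑ
J2: z=[-0.5592, -0.8290, 0.0000] o=[0.4477, -0.3020, 0.0000] → [0.2743, -0.1850, -0.0621, -0.5592, -0.8290, 0.0000]
J3: z=[-0.5592, -0.8290, 0.0000] o=[0.1633, -0.6650, -0.4689] → [-0.1144, 0.0772, -0.0293, -0.5592, -0.8290, 0.0000]
J4: z=[0.8109, -0.5470, 0.2079] o=[0.1167, -0.6336, -0.2048] → [0.1766, 0.0364, -0.5932, 0.8109, -0.5470, 0.2079]
V = J·q̇ = [0.8043, -0.1889, -0.2318, -0.4474, -1.1723, 0.5955]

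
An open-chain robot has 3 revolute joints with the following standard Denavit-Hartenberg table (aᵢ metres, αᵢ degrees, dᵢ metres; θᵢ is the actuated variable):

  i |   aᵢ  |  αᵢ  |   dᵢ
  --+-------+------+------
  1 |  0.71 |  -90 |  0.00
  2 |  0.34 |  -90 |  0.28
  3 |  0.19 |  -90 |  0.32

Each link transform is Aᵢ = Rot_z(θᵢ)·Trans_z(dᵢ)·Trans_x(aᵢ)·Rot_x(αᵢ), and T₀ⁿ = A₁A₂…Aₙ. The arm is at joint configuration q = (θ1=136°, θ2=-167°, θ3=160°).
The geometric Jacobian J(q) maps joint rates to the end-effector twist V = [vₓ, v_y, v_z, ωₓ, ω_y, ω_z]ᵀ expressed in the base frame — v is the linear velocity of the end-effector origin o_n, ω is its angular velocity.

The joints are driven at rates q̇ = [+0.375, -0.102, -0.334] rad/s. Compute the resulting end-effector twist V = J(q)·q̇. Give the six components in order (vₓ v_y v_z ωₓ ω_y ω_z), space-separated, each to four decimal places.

o_n = [-0.5987, 0.2793, 0.3481]
J₁: ẑ×o_n = [-0.2793, -0.5987, 0.0000], ω = ẑ
J2: z=[-0.6947, -0.7193, 0.0000] o=[-0.5107, 0.4932, 0.0000] → [-0.2504, 0.2418, 0.0853, -0.6947, -0.7193, 0.0000]
J3: z=[-0.1618, 0.1563, 0.9744] o=[-0.4669, 0.0617, 0.0765] → [-0.1696, -0.0844, -0.0146, -0.1618, 0.1563, 0.9744]
V = J·q̇ = [-0.0225, -0.2210, -0.0038, 0.1249, 0.0212, 0.0496]

-0.0225 -0.2210 -0.0038 0.1249 0.0212 0.0496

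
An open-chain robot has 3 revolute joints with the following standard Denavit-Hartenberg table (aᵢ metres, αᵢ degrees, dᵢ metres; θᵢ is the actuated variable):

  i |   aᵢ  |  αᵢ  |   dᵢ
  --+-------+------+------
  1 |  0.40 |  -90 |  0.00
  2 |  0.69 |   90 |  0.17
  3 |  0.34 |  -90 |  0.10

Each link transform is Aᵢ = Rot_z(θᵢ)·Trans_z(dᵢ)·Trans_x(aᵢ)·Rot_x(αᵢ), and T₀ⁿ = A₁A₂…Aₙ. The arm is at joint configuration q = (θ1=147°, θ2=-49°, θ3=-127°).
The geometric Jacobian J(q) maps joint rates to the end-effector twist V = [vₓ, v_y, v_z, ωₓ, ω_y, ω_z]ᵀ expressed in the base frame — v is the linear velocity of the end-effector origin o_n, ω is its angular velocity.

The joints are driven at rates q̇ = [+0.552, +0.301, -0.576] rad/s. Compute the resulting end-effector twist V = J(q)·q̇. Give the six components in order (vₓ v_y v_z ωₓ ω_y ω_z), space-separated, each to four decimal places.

-0.3275 -0.3511 -0.1912 -0.5285 -0.0157 0.1741

o_n = [-0.4839, 0.4353, 0.4319]
J₁: ẑ×o_n = [-0.4353, -0.4839, 0.0000], ω = ẑ
J2: z=[-0.5446, -0.8387, 0.0000] o=[-0.3355, 0.2179, 0.0000] → [-0.3622, 0.2352, -0.2430, -0.5446, -0.8387, 0.0000]
J3: z=[0.6330, -0.4110, 0.6561] o=[-0.8077, 0.3218, 0.5207] → [-0.0380, 0.2686, 0.2049, 0.6330, -0.4110, 0.6561]
V = J·q̇ = [-0.3275, -0.3511, -0.1912, -0.5285, -0.0157, 0.1741]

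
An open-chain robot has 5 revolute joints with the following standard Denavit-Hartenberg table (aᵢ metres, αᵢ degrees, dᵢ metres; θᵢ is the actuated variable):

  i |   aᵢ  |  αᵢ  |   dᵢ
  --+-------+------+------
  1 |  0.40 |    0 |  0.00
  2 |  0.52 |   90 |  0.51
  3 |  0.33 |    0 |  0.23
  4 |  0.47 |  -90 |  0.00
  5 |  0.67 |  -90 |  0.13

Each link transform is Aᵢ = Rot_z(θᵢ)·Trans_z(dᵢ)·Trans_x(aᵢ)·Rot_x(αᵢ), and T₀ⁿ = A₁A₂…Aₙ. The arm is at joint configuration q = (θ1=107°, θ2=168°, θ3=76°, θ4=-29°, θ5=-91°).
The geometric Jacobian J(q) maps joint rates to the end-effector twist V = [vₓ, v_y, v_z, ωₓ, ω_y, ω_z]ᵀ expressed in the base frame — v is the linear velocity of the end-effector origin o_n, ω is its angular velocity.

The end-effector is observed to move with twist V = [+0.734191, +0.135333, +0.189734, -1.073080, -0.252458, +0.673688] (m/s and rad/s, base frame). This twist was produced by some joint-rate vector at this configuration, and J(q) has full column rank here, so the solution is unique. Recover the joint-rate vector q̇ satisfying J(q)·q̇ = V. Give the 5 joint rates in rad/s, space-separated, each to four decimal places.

o_n = [-0.9422, -0.5101, 1.2540]
J₁: ẑ×o_n = [0.5101, -0.9422, 0.0000], ω = ẑ
J2: z=[0.0000, 0.0000, 1.0000] o=[-0.1169, 0.3825, 0.0000] → [0.8926, -0.8252, 0.0000, 0.0000, 0.0000, 1.0000]
J3: z=[-0.9962, -0.0872, 0.0000] o=[-0.0716, -0.1355, 0.5100] → [-0.0648, 0.7412, 0.2973, -0.9962, -0.0872, 0.0000]
J4: z=[-0.9962, -0.0872, 0.0000] o=[-0.2938, -0.2351, 0.8302] → [-0.0369, 0.4222, 0.2175, -0.9962, -0.0872, 0.0000]
J5: z=[-0.0637, 0.7286, 0.6820] o=[-0.2659, -0.5544, 1.1739] → [0.0282, -0.4561, 0.4899, -0.0637, 0.7286, 0.6820]
q̇ = J⁺·V = [-0.1780, 0.9990, 0.7300, 0.3610, -0.2160]

-0.1780 0.9990 0.7300 0.3610 -0.2160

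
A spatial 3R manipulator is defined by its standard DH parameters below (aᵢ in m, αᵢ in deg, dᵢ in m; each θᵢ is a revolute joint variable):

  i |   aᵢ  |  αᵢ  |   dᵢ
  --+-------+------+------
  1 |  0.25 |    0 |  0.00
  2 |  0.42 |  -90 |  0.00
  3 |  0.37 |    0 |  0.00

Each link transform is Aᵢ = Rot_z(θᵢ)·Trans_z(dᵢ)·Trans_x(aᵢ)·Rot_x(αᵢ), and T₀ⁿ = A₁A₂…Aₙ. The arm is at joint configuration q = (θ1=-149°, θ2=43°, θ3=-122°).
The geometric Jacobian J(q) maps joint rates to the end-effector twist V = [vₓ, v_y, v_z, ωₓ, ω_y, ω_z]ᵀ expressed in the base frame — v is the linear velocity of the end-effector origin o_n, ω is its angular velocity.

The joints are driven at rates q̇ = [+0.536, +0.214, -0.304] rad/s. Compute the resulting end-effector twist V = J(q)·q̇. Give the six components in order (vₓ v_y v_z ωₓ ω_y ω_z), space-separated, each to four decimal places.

o_n = [-0.2760, -0.3440, 0.3138]
J₁: ẑ×o_n = [0.3440, -0.2760, 0.0000], ω = ẑ
J2: z=[0.0000, 0.0000, 1.0000] o=[-0.2143, -0.1288, 0.0000] → [0.2153, -0.0617, 0.0000, 0.0000, 0.0000, 1.0000]
J3: z=[0.9613, -0.2756, 0.0000] o=[-0.3301, -0.5325, 0.0000] → [-0.0865, -0.3016, 0.1961, 0.9613, -0.2756, 0.0000]
V = J·q̇ = [0.2567, -0.0695, -0.0596, -0.2922, 0.0838, 0.7500]

0.2567 -0.0695 -0.0596 -0.2922 0.0838 0.7500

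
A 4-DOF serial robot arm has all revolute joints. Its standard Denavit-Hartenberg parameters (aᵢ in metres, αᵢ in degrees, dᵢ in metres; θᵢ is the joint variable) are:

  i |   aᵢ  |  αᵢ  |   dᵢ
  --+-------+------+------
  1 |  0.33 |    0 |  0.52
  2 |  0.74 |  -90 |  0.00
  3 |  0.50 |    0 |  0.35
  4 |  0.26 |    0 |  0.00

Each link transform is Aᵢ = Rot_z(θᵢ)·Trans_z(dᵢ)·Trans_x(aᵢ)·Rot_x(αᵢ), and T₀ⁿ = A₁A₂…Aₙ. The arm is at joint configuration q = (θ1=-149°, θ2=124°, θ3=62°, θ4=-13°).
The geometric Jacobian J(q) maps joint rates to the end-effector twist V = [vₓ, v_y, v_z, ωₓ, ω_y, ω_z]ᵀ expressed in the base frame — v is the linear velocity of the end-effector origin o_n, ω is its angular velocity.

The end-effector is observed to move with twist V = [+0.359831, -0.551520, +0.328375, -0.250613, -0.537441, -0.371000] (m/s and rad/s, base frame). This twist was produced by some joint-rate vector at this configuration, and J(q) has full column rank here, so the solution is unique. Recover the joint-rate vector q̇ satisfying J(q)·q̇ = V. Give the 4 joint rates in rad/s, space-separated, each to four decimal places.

-0.4180 0.0470 -0.9680 0.3750

o_n = [0.9031, -0.3368, -0.1177]
J₁: ẑ×o_n = [0.3368, 0.9031, -0.0000], ω = ẑ
J2: z=[0.0000, 0.0000, 1.0000] o=[-0.2829, -0.1700, 0.5200] → [0.1668, 1.1859, -0.0000, 0.0000, 0.0000, 1.0000]
J3: z=[0.4226, 0.9063, 0.0000] o=[0.3878, -0.4827, 0.5200] → [-0.5780, 0.2695, -0.4053, 0.4226, 0.9063, 0.0000]
J4: z=[0.4226, 0.9063, 0.0000] o=[0.7485, -0.2647, 0.0785] → [-0.1778, 0.0829, -0.1706, 0.4226, 0.9063, 0.0000]
q̇ = J⁺·V = [-0.4180, 0.0470, -0.9680, 0.3750]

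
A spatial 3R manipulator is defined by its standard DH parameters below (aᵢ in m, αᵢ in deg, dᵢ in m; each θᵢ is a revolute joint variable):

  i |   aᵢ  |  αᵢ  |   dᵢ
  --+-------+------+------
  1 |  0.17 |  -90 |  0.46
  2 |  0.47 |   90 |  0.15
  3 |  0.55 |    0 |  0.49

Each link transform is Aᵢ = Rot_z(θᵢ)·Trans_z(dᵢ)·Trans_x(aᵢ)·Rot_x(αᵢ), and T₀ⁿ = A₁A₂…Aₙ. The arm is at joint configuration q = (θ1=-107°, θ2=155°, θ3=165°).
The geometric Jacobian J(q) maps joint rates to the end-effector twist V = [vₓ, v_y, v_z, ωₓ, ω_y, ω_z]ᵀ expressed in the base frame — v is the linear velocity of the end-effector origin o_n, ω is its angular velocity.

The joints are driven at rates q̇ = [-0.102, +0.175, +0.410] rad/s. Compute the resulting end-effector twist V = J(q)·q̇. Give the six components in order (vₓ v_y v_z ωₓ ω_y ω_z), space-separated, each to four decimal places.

o_n = [0.1531, -0.4992, 0.0418]
J₁: ẑ×o_n = [0.4992, 0.1531, -0.0000], ω = ẑ
J2: z=[0.9563, -0.2924, 0.0000] o=[-0.0497, -0.1626, 0.4600] → [0.1223, 0.3999, -0.2626, 0.9563, -0.2924, 0.0000]
J3: z=[-0.1236, -0.4042, -0.9063] o=[0.2183, 0.2009, 0.2614] → [-0.5458, 0.0319, 0.0602, -0.1236, -0.4042, -0.9063]
V = J·q̇ = [-0.2533, 0.0675, -0.0213, 0.1167, -0.2169, -0.4736]

-0.2533 0.0675 -0.0213 0.1167 -0.2169 -0.4736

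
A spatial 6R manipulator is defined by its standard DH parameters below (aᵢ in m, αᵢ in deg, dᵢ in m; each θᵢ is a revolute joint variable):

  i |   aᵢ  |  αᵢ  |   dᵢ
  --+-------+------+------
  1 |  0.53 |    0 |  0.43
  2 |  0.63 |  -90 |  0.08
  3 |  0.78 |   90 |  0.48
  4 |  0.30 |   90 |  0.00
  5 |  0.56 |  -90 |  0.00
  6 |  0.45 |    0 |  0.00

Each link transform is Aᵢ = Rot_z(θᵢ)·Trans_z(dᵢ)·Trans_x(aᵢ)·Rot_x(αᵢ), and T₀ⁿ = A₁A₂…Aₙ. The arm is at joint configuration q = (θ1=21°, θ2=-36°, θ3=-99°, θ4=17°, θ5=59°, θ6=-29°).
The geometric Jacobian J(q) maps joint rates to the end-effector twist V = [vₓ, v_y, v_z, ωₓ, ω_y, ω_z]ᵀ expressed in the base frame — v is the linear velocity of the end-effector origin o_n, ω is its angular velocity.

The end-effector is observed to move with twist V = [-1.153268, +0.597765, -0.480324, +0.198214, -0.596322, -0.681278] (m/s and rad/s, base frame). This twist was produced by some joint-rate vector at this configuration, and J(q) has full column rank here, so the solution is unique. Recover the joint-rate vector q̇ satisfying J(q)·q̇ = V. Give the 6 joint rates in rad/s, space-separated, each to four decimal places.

o_n = [0.2118, 0.7862, 1.9628]
J₁: ẑ×o_n = [-0.7862, 0.2118, 0.0000], ω = ẑ
J2: z=[0.0000, 0.0000, 1.0000] o=[0.4948, 0.1899, 0.4300] → [-0.5962, -0.2830, 0.0000, 0.0000, 0.0000, 1.0000]
J3: z=[0.2588, 0.9659, 0.0000] o=[1.1033, 0.0269, 0.5100] → [1.4033, -0.3760, 1.0577, 0.2588, 0.9659, 0.0000]
J4: z=[-0.9540, 0.2556, -0.1564] o=[1.1097, 0.5221, 1.2804] → [0.2157, 0.7915, -0.0224, -0.9540, 0.2556, -0.1564]
J5: z=[-0.2917, -0.9119, 0.2888] o=[1.0891, 0.6184, 1.5638] → [-0.4123, -0.1369, -0.8489, -0.2917, -0.9119, 0.2888]
J6: z=[-0.4324, -0.1436, -0.8902] o=[0.6113, 0.8338, 1.7611] → [-0.0713, 0.4428, -0.0368, -0.4324, -0.1436, -0.8902]
q̇ = J⁺·V = [0.7880, -0.9250, -0.7830, -0.5510, -0.4200, 0.5720]

0.7880 -0.9250 -0.7830 -0.5510 -0.4200 0.5720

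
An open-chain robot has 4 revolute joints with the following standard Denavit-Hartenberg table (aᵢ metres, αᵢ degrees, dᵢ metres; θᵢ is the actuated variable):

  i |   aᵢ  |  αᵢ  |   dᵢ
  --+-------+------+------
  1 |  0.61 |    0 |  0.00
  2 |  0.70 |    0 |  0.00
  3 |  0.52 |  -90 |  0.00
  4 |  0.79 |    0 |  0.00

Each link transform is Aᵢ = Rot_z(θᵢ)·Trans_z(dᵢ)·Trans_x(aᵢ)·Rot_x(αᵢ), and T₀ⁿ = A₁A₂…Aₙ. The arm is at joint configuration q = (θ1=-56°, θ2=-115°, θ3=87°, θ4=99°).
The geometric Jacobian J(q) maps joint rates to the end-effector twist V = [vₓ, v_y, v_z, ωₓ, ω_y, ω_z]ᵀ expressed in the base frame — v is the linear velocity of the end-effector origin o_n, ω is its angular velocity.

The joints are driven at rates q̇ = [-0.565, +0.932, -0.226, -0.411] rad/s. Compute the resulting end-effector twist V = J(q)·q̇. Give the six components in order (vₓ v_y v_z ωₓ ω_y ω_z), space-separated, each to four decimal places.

o_n = [-0.3088, -1.0095, -0.7803]
J₁: ẑ×o_n = [1.0095, -0.3088, 0.0000], ω = ẑ
J2: z=[0.0000, 0.0000, 1.0000] o=[0.3411, -0.5057, 0.0000] → [0.5037, -0.6499, 0.0000, 0.0000, 0.0000, 1.0000]
J3: z=[0.0000, 0.0000, 1.0000] o=[-0.3503, -0.6152, 0.0000] → [0.3942, 0.0414, -0.0000, 0.0000, 0.0000, 1.0000]
J4: z=[0.9945, 0.1045, 0.0000] o=[-0.2959, -1.1324, 0.0000] → [-0.0816, 0.7760, 0.1236, 0.9945, 0.1045, 0.0000]
V = J·q̇ = [-0.1564, -0.7596, -0.0508, -0.4087, -0.0430, 0.1410]

-0.1564 -0.7596 -0.0508 -0.4087 -0.0430 0.1410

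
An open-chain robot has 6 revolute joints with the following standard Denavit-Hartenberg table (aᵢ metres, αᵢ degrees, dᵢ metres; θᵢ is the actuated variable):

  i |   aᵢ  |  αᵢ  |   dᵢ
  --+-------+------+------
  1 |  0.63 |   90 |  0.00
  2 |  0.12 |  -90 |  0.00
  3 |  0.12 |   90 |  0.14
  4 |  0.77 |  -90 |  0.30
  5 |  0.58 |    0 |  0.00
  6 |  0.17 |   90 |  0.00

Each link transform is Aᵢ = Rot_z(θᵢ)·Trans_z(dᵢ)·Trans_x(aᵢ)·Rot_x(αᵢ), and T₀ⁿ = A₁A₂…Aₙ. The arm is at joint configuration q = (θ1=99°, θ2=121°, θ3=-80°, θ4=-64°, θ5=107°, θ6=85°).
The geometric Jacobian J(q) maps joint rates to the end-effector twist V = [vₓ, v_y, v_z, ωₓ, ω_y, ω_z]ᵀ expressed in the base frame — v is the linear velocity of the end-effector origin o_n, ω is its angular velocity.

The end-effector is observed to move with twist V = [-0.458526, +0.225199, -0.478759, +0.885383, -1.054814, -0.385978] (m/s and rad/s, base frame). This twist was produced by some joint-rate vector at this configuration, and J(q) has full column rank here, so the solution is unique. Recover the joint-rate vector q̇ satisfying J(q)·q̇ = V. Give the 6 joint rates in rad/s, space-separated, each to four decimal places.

o_n = [0.1635, 0.6776, 0.4630]
J₁: ẑ×o_n = [-0.6776, 0.1635, 0.0000], ω = ẑ
J2: z=[0.9877, 0.1564, 0.0000] o=[-0.0986, 0.6222, 0.0000] → [0.0724, -0.4573, 0.0137, 0.9877, 0.1564, 0.0000]
J3: z=[0.1341, -0.8466, -0.5150] o=[-0.0889, 0.5612, 0.1029] → [-0.2450, -0.1783, 0.2293, 0.1341, -0.8466, -0.5150]
J4: z=[0.0922, 0.5281, -0.8441] o=[0.0483, 0.4506, 0.0486] → [0.4105, -0.1355, -0.0399, 0.0922, 0.5281, -0.8441]
J5: z=[0.9456, -0.3121, -0.0920] o=[0.3162, 1.2171, 0.2021] → [-0.1311, -0.2327, -0.5578, 0.9456, -0.3121, -0.0920]
J6: z=[0.9456, -0.3121, -0.0920] o=[0.2122, 0.7902, 0.5807] → [0.0264, 0.1157, -0.1217, 0.9456, -0.3121, -0.0920]
q̇ = J⁺·V = [0.4330, -0.9280, 0.6550, 0.3770, 0.8830, 0.8930]

0.4330 -0.9280 0.6550 0.3770 0.8830 0.8930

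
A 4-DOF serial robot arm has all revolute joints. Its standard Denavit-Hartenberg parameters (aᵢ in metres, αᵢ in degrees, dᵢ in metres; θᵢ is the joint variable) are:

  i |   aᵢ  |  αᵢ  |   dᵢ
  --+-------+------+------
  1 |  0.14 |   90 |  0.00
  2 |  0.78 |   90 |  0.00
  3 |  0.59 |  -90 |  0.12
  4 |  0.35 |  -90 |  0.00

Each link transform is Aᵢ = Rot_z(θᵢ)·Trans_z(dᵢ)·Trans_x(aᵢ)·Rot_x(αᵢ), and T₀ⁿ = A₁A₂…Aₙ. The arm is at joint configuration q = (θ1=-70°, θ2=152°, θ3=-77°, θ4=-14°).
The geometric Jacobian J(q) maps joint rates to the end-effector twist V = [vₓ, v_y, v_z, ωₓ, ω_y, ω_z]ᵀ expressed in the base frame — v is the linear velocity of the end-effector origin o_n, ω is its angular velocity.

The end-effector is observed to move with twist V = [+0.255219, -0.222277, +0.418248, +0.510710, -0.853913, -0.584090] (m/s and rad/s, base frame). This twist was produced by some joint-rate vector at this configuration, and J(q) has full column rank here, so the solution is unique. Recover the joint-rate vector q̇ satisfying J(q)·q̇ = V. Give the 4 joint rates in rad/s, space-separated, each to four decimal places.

o_n = [0.6332, 0.9086, 0.6451]
J₁: ẑ×o_n = [-0.9086, 0.6332, 0.0000], ω = ẑ
J2: z=[-0.9397, -0.3420, 0.0000] o=[0.0479, -0.1316, 0.0000] → [-0.2206, 0.6062, -0.7772, -0.9397, -0.3420, 0.0000]
J3: z=[0.1606, -0.4412, 0.8829] o=[-0.1877, 0.5156, 0.3662] → [-0.4700, 0.6800, 0.4252, 0.1606, -0.4412, 0.8829]
J4: z=[-0.5056, 0.7315, 0.4574] o=[0.3317, 0.7694, 0.5345] → [0.0172, 0.1938, -0.2909, -0.5056, 0.7315, 0.4574]
q̇ = J⁺·V = [-0.5040, 0.0200, 0.3880, -0.9240]

-0.5040 0.0200 0.3880 -0.9240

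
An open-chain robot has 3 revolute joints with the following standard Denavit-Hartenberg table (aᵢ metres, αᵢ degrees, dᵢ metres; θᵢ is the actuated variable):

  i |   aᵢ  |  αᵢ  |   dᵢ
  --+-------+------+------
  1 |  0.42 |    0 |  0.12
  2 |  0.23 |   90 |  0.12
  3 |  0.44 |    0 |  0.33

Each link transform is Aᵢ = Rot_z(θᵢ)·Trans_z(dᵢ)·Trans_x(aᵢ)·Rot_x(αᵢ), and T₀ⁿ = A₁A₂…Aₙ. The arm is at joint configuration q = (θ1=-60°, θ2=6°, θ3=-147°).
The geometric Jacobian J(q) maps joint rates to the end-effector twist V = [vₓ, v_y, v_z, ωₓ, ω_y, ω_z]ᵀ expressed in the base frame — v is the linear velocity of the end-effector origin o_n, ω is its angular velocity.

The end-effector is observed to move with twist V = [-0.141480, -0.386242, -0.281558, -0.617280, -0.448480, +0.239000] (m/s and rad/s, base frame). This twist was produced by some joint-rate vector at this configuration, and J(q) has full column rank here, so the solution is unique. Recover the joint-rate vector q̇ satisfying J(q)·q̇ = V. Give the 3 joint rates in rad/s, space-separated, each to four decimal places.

-0.7380 0.9770 0.7630

o_n = [-0.1387, -0.4452, 0.0004]
J₁: ẑ×o_n = [0.4452, -0.1387, 0.0000], ω = ẑ
J2: z=[0.0000, 0.0000, 1.0000] o=[0.2100, -0.3637, 0.1200] → [0.0815, -0.3487, 0.0000, 0.0000, 0.0000, 1.0000]
J3: z=[-0.8090, -0.5878, 0.0000] o=[0.3452, -0.5498, 0.2400] → [0.1409, -0.1939, -0.3690, -0.8090, -0.5878, 0.0000]
q̇ = J⁺·V = [-0.7380, 0.9770, 0.7630]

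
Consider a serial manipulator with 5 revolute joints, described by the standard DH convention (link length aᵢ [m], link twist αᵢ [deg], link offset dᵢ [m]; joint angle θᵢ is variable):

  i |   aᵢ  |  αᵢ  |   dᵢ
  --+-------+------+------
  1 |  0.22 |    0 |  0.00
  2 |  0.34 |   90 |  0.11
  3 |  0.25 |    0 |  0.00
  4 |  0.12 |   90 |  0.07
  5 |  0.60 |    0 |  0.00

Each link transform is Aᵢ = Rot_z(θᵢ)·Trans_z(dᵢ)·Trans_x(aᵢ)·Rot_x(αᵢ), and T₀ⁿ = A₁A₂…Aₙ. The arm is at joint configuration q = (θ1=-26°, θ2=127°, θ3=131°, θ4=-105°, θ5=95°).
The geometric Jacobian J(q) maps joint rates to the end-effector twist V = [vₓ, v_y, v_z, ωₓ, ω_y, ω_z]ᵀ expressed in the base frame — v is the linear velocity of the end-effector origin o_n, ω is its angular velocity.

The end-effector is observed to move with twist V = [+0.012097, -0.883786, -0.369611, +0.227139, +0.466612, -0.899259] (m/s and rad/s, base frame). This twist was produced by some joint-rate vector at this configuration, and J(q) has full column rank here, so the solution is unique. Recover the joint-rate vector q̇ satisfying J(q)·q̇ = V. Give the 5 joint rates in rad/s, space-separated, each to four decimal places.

o_n = [0.8080, 0.2635, 0.3284]
J₁: ẑ×o_n = [-0.2635, 0.8080, 0.0000], ω = ẑ
J2: z=[0.0000, 0.0000, 1.0000] o=[0.1977, -0.0964, 0.0000] → [-0.3599, 0.6103, 0.0000, 0.0000, 0.0000, 1.0000]
J3: z=[0.9816, 0.1908, 0.0000] o=[0.1329, 0.2373, 0.1100] → [0.0417, -0.2143, -0.1032, 0.9816, 0.1908, 0.0000]
J4: z=[0.9816, 0.1908, 0.0000] o=[0.1642, 0.0763, 0.2987] → [0.0057, -0.0291, 0.0609, 0.9816, 0.1908, 0.0000]
J5: z=[-0.0836, 0.4303, -0.8988] o=[0.2123, 0.1955, 0.3513] → [0.0512, -0.5373, -0.2620, -0.0836, 0.4303, -0.8988]
q̇ = J⁺·V = [-0.8980, 0.8490, 0.8580, -0.5460, 0.9460]

-0.8980 0.8490 0.8580 -0.5460 0.9460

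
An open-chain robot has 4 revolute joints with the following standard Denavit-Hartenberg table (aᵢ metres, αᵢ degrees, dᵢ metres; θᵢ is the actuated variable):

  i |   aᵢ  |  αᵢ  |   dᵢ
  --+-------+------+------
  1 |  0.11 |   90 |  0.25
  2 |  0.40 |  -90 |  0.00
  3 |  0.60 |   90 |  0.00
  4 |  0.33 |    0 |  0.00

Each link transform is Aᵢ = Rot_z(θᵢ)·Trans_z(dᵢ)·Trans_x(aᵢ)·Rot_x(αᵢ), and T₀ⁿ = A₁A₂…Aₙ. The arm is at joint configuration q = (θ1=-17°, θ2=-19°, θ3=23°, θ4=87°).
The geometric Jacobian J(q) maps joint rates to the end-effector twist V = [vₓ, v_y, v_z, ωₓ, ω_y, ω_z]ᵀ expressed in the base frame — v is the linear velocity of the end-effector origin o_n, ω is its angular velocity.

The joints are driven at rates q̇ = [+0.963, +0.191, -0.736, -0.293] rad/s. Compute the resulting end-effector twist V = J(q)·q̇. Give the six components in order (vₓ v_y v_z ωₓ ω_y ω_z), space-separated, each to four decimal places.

0.2255 0.6739 0.1038 -0.3097 0.1770 0.3044

o_n = [1.1538, -0.1005, 0.2464]
J₁: ẑ×o_n = [0.1005, 1.1538, -0.0000], ω = ẑ
J2: z=[-0.2924, -0.9563, 0.0000] o=[0.1052, -0.0322, 0.2500] → [0.0035, -0.0011, 1.0227, -0.2924, -0.9563, 0.0000]
J3: z=[0.3113, -0.0952, 0.9455] o=[0.4669, -0.1427, 0.1198] → [-0.0520, 0.6100, 0.0785, 0.3113, -0.0952, 0.9455]
J4: z=[0.0842, -0.9883, -0.1272] o=[1.0348, -0.0712, -0.0600] → [-0.3066, -0.0409, 0.1151, 0.0842, -0.9883, -0.1272]
V = J·q̇ = [0.2255, 0.6739, 0.1038, -0.3097, 0.1770, 0.3044]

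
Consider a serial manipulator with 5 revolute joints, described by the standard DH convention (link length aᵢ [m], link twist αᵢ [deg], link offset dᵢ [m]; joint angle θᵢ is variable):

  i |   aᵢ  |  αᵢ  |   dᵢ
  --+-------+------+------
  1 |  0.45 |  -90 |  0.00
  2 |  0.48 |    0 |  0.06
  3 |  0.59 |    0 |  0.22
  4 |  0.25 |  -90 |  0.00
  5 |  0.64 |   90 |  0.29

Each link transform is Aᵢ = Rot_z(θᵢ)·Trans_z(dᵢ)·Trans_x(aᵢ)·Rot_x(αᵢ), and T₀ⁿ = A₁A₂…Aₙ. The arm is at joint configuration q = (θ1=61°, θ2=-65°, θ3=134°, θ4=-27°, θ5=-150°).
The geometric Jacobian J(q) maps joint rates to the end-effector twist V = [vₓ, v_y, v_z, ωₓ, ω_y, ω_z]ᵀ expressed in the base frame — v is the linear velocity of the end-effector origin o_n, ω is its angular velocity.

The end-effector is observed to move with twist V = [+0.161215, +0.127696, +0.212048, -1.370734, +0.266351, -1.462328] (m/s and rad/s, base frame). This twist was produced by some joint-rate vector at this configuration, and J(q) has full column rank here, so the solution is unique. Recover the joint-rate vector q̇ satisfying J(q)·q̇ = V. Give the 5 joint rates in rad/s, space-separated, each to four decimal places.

o_n = [-0.3094, 0.6793, -0.1277]
J₁: ẑ×o_n = [-0.6793, -0.3094, 0.0000], ω = ẑ
J2: z=[-0.8746, 0.4848, 0.0000] o=[0.2182, 0.3936, 0.0000] → [-0.0619, -0.1117, 0.0059, -0.8746, 0.4848, 0.0000]
J3: z=[-0.8746, 0.4848, 0.0000] o=[0.2640, 0.6001, 0.4350] → [-0.2728, -0.4922, 0.2087, -0.8746, 0.4848, 0.0000]
J4: z=[-0.8746, 0.4848, 0.0000] o=[0.1741, 0.8917, -0.1158] → [-0.0058, -0.0104, 0.4202, -0.8746, 0.4848, 0.0000]
J5: z=[-0.3244, -0.5852, -0.7431] o=[0.2642, 1.0542, -0.2831] → [-0.3695, 0.4767, -0.2141, -0.3244, -0.5852, -0.7431]
q̇ = J⁺·V = [-0.9830, 0.0040, 0.9750, 0.3490, 0.6450]

-0.9830 0.0040 0.9750 0.3490 0.6450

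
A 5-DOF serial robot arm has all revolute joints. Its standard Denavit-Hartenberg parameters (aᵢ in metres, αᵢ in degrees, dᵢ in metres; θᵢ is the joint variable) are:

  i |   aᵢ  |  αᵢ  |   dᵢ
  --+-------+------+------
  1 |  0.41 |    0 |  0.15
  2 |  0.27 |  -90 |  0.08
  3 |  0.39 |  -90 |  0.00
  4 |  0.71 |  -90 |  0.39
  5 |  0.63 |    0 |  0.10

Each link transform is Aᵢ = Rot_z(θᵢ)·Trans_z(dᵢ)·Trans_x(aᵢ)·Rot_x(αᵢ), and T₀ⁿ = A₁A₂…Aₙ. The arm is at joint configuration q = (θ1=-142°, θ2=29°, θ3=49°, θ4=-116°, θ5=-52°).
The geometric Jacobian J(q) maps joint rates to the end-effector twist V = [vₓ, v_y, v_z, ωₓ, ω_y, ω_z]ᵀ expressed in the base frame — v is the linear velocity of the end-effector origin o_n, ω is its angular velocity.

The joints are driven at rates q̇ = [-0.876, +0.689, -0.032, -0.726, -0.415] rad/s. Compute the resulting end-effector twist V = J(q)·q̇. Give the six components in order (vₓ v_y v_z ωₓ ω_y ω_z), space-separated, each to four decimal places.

o_n = [0.7818, -0.2870, -0.3505]
J₁: ẑ×o_n = [0.2870, 0.7818, -0.0000], ω = ẑ
J2: z=[0.0000, 0.0000, 1.0000] o=[-0.3231, -0.2524, 0.1500] → [0.0346, 1.1049, -0.0000, 0.0000, 0.0000, 1.0000]
J3: z=[0.9205, -0.3907, 0.0000] o=[-0.4286, -0.5010, 0.2300] → [0.2268, 0.5344, 0.6699, 0.9205, -0.3907, 0.0000]
J4: z=[0.2949, 0.6947, -0.6561] o=[-0.5286, -0.7365, -0.0643] → [0.0961, -0.7753, -0.7778, 0.2949, 0.6947, -0.6561]
J5: z=[0.1731, -0.7141, -0.6783] o=[0.2537, -0.5269, -0.0853] → [0.3521, -0.3124, 0.4187, 0.1731, -0.7141, -0.6783]
V = J·q̇ = [-0.4507, 0.7518, 0.3695, -0.3154, -0.1955, 0.5708]

-0.4507 0.7518 0.3695 -0.3154 -0.1955 0.5708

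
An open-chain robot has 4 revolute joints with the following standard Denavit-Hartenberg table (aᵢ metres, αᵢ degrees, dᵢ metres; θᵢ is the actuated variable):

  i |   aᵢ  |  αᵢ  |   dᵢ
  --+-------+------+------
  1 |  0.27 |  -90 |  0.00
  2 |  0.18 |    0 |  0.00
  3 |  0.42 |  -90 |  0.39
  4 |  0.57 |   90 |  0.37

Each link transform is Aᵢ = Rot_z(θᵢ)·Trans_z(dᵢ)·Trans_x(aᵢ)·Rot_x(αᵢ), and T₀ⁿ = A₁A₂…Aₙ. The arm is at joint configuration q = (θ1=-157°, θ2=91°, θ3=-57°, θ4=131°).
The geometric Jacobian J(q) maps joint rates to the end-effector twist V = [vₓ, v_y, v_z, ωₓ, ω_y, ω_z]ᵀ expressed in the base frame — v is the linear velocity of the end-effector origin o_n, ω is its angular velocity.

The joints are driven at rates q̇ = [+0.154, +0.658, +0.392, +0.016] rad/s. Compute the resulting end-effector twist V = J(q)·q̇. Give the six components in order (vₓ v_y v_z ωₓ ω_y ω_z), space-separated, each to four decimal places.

0.4382 0.1631 0.1831 0.4185 -0.9630 0.1407

o_n = [-0.1060, -0.0014, -0.5125]
J₁: ẑ×o_n = [0.0014, -0.1060, 0.0000], ω = ẑ
J2: z=[0.3907, -0.9205, 0.0000] o=[-0.2485, -0.1055, 0.0000] → [0.4717, 0.2002, 0.1719, 0.3907, -0.9205, 0.0000]
J3: z=[0.3907, -0.9205, 0.0000] o=[-0.2456, -0.1043, -0.1800] → [0.3061, 0.1299, 0.1687, 0.3907, -0.9205, 0.0000]
J4: z=[0.5147, 0.2185, -0.8290] o=[-0.4138, -0.5993, -0.4148] → [0.4744, -0.2049, 0.2406, 0.5147, 0.2185, -0.8290]
V = J·q̇ = [0.4382, 0.1631, 0.1831, 0.4185, -0.9630, 0.1407]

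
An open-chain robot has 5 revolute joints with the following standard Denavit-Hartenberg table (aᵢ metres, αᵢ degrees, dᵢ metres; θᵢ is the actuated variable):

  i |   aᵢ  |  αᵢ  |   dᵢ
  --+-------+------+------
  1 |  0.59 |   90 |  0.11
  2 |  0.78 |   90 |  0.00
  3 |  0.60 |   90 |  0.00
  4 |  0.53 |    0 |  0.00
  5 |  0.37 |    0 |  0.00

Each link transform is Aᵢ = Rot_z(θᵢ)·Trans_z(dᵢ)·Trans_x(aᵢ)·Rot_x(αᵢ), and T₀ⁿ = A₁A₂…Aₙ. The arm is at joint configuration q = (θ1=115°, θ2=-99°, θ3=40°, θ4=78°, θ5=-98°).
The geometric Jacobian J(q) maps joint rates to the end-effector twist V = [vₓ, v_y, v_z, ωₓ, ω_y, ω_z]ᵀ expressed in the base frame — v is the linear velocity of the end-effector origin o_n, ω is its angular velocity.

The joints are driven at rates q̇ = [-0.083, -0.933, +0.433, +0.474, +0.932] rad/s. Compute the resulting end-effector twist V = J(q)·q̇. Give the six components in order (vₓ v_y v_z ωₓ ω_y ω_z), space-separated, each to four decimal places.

o_n = [0.6357, 0.2458, -1.3995]
J₁: ẑ×o_n = [-0.2458, 0.6357, 0.0000], ω = ẑ
J2: z=[0.9063, 0.4226, 0.0000] o=[-0.2493, 0.5347, 0.1100] → [-0.6379, 1.3681, -0.6358, 0.9063, 0.4226, 0.0000]
J3: z=[0.4174, -0.8951, 0.1564] o=[-0.1978, 0.4241, -0.6604] → [0.6895, 0.4389, 0.6716, 0.4174, -0.8951, 0.1564]
J4: z=[-0.6518, -0.4149, -0.6349] o=[0.1821, 0.5220, -1.1144] → [-0.0570, -0.4738, 0.3681, -0.6518, -0.4149, -0.6349]
J5: z=[-0.6518, -0.4149, -0.6349] o=[0.4683, 0.0759, -1.1166] → [0.2253, -0.2906, -0.0414, -0.6518, -0.4149, -0.6349]
V = J·q̇ = [1.0971, -1.6345, 1.0200, -1.5812, -1.3652, -0.9079]

1.0971 -1.6345 1.0200 -1.5812 -1.3652 -0.9079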